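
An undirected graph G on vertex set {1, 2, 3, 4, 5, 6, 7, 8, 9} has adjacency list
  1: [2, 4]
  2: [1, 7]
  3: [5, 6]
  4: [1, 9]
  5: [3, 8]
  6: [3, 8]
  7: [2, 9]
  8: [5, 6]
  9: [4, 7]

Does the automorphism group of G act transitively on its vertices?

G has two connected components, {1, 2, 4, 7, 9} and {3, 5, 6, 8}; each is 2-regular, so G = C_5 ⊔ C_4. The orbit of 1 under Aut(G) is {1, 2, 4, 7, 9}, which does not contain 3, so G is not vertex-transitive.

No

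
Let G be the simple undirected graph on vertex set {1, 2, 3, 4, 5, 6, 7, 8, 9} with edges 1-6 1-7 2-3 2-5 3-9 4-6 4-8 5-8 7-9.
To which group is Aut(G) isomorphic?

D_9

Every vertex has degree 2 and the graph is connected, so G is the 9-cycle C_9. The automorphisms of the 9-cycle are exactly the symmetries of a regular 9-gon: the dihedral group D_9, |D_9| = 18.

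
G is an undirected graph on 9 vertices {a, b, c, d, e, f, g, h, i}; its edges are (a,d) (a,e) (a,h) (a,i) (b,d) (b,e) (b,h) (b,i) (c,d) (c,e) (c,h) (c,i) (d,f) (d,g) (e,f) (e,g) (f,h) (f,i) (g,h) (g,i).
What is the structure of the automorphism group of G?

S_5 × S_4

The vertices split by degree into {d, e, h, i} (degree 5) and {a, b, c, f, g} (degree 4); every edge runs between the two parts, so G is the complete bipartite graph K_{4,5}. The parts have unequal sizes, so no automorphism swaps them; each part is permuted independently, giving S_5 × S_4 of order 5!·4! = 2880.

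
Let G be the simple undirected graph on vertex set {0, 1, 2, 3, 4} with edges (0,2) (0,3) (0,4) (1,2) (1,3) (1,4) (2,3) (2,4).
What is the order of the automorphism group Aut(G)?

Vertex 2 is the unique vertex of degree 4; the remaining 4 vertices each have degree 3 and induce a cycle, so G is the wheel on 5 vertices with hub 2. Every automorphism fixes the hub and acts on the rim 4-cycle, so Aut(G) ≅ Aut(C_4) = D_4 of order 8.

8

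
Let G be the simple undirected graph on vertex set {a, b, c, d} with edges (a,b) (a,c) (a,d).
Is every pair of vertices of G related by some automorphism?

Vertex a is the only vertex of degree 3, so every automorphism fixes it; G is not vertex-transitive.

No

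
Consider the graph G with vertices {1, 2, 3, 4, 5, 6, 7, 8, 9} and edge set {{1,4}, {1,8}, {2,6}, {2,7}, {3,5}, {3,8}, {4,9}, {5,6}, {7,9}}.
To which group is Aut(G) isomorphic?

the dihedral group of order 18

G is 2-regular and connected on 9 vertices, i.e. the cycle C_9. The automorphisms of the 9-cycle are exactly the symmetries of a regular 9-gon: the dihedral group D_9, |D_9| = 18.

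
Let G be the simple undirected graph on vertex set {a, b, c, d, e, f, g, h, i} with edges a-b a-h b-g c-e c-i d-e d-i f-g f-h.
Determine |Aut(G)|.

80

G has two connected components, {a, b, f, g, h} and {c, d, e, i}; each is 2-regular, so G = C_5 ⊔ C_4. The components are non-isomorphic (different sizes), so Aut(G) = Aut(C_5) × Aut(C_4) = D_5 × D_4 of order 10·8 = 80.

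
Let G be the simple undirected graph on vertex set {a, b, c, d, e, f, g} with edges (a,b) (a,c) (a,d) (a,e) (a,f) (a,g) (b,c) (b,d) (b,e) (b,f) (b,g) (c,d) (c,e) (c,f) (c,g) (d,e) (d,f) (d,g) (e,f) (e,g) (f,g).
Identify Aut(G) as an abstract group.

the symmetric group on 7 letters

All 7 vertices are pairwise adjacent: G = K_7. Every bijection on the vertex set is an automorphism of K_7; hence Aut(K_7) ≅ S_7, order 5040.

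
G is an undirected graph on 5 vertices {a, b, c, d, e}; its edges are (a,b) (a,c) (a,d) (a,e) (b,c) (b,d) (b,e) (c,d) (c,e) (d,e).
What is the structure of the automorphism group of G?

All 5 vertices are pairwise adjacent: G = K_5. Any permutation of the 5 vertices preserves K_5, so Aut(K_5) = S_5 of order 5! = 120.

S_5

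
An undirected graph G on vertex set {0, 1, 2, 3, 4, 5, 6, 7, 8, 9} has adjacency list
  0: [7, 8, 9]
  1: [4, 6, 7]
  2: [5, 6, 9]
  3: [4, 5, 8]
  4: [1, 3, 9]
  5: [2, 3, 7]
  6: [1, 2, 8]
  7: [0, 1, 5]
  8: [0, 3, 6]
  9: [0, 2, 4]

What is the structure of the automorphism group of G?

G is 3-regular on 10 vertices with no triangles and no 4-cycles (girth 5): this is the Petersen graph. It is a classical fact that the Petersen graph has automorphism group S_5 (order 120), arising from its description as the Kneser graph K(5,2).

the symmetric group S_5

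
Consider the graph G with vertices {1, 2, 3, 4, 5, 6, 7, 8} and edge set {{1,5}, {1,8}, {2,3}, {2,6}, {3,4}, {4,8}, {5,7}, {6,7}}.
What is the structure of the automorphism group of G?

D_8

Every vertex has degree 2 and the graph is connected, so G is the 8-cycle C_8. C_8 has 8 rotations and 8 reflections, so Aut(C_8) ≅ D_8 of order 16.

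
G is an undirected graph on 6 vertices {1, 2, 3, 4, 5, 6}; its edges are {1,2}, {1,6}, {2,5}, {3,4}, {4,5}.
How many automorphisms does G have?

The degree sequence is [2, 2, 1, 2, 2, 1]; the two degree-1 vertices 3 and 6 are the ends of a path, so G = P_6. The only nontrivial automorphism of a path is the end-to-end reflection, so Aut(G) ≅ Z_2.

2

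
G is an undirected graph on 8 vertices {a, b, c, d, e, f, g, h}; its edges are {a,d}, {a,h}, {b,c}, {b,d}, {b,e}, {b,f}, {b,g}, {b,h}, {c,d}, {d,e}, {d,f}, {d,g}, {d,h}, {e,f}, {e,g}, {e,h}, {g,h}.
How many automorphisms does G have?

1

Degrees alone do not determine every vertex (e.g. a and c both have degree 2), but their neighbour-degree multisets differ: N(a) has degrees [5, 7] while N(c) has degrees [6, 7]. Repeating this refinement separates all vertices, so the only automorphism is the identity.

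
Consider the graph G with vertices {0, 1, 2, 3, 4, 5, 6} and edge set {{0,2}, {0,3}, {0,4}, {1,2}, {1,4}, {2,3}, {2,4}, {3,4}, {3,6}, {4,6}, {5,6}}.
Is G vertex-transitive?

Vertex 1 is the only vertex of degree 2, so every automorphism fixes it; G is not vertex-transitive.

No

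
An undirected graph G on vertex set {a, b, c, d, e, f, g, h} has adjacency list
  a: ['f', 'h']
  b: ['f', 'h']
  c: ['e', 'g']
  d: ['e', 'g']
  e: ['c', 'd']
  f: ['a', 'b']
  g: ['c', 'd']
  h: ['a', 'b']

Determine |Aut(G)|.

128

G has two connected components, {a, b, f, h} and {c, d, e, g}; each is 2-regular, so G = C_4 ⊔ C_4. Aut of a disjoint union of two copies of C_4 is the wreath product D_4 ≀ Z_2, of order 2·8² = 128.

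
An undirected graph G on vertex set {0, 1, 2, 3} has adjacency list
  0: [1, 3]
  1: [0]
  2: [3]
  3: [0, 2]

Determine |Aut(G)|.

The degree sequence is [2, 1, 1, 2]; the two degree-1 vertices 1 and 2 are the ends of a path, so G = P_4. A path has exactly one nontrivial symmetry — reversal — giving Aut(G) of order 2.

2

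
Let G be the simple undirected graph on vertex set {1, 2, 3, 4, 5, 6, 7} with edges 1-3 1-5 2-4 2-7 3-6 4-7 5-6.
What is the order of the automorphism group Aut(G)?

48

G has two connected components, {1, 3, 5, 6} and {2, 4, 7}; each is 2-regular, so G = C_4 ⊔ C_3. The components are non-isomorphic (different sizes), so Aut(G) = Aut(C_4) × Aut(C_3) = D_4 × D_3 of order 8·6 = 48.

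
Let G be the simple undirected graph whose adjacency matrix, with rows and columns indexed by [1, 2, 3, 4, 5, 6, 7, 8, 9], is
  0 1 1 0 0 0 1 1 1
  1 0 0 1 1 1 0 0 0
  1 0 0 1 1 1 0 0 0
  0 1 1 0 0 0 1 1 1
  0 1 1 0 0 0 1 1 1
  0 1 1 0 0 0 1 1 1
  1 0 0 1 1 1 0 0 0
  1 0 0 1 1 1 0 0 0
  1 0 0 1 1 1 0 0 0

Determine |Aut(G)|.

2880

The vertices split by degree into {1, 4, 5, 6} (degree 5) and {2, 3, 7, 8, 9} (degree 4); every edge runs between the two parts, so G is the complete bipartite graph K_{4,5}. Automorphisms preserve the bipartition setwise (since the parts differ in size) and act as S_4 × S_5 within it; |Aut| = 2880.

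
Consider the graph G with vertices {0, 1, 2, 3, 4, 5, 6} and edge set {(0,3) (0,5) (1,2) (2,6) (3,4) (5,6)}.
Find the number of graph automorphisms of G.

The degree sequence is [2, 1, 2, 2, 1, 2, 2]; the two degree-1 vertices 1 and 4 are the ends of a path, so G = P_7. A path has exactly one nontrivial symmetry — reversal — giving Aut(G) of order 2.

2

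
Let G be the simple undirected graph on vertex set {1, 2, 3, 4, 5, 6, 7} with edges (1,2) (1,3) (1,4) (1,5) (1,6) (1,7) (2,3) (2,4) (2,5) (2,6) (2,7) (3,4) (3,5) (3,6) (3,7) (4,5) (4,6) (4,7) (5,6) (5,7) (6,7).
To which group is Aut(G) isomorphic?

the symmetric group on 7 letters

All 7 vertices are pairwise adjacent: G = K_7. Every bijection on the vertex set is an automorphism of K_7; hence Aut(K_7) ≅ S_7, order 5040.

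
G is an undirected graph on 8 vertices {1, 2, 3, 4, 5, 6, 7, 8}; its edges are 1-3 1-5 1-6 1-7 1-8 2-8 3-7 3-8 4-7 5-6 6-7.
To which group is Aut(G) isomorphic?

{e}

Degrees alone do not determine every vertex (e.g. 2 and 4 both have degree 1), but their neighbour-degree multisets differ: N(2) has degrees [3] while N(4) has degrees [4]. Repeating this refinement separates all vertices, so the only automorphism is the identity.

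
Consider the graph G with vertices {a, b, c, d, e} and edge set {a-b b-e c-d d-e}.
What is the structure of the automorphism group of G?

The degree sequence is [1, 2, 1, 2, 2]; the two degree-1 vertices a and c are the ends of a path, so G = P_5. A path has exactly one nontrivial symmetry — reversal — giving Aut(G) of order 2.

C_2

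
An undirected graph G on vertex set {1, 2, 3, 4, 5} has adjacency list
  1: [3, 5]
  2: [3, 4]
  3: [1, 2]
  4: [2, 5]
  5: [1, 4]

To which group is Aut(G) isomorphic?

the dihedral group of order 10

G is 2-regular and connected on 5 vertices, i.e. the cycle C_5. C_5 has 5 rotations and 5 reflections, so Aut(C_5) ≅ D_5 of order 10.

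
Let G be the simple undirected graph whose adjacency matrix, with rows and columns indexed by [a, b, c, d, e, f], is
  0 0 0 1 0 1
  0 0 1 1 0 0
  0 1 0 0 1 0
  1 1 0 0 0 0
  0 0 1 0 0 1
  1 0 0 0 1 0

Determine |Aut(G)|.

G is 2-regular and connected on 6 vertices, i.e. the cycle C_6. The automorphisms of the 6-cycle are exactly the symmetries of a regular 6-gon: the dihedral group D_6, |D_6| = 12.

12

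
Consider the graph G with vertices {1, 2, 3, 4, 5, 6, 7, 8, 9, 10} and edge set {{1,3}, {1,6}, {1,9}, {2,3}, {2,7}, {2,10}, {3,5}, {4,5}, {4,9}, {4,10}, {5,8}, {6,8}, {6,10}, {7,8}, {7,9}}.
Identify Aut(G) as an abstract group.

the symmetric group S_5

G is 3-regular on 10 vertices with no triangles and no 4-cycles (girth 5): this is the Petersen graph. Viewing the Petersen graph as the Kneser graph K(5,2) — vertices are 2-subsets of {1,…,5}, edges join disjoint pairs — its automorphisms are exactly the permutations of the 5-element set, so Aut ≅ S_5 of order 120.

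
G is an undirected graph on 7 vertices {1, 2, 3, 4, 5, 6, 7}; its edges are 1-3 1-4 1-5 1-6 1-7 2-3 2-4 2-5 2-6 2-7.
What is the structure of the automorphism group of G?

The vertices split by degree into {1, 2} (degree 5) and {3, 4, 5, 6, 7} (degree 2); every edge runs between the two parts, so G is the complete bipartite graph K_{2,5}. The parts have unequal sizes, so no automorphism swaps them; each part is permuted independently, giving S_5 × S_2 of order 5!·2! = 240.

S_5 × S_2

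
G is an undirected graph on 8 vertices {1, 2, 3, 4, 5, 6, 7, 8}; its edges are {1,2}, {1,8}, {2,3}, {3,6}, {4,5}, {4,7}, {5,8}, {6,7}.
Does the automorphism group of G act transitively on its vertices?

Yes

G is 2-regular and connected on 8 vertices, i.e. the cycle C_8. The automorphisms of the 8-cycle are exactly the symmetries of a regular 8-gon: the dihedral group D_8, |D_8| = 16. This group acts transitively on the 8 vertices.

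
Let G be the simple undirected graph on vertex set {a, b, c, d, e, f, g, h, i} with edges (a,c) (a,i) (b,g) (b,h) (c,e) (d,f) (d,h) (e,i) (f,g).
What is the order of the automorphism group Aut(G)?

G has two connected components, {b, d, f, g, h} and {a, c, e, i}; each is 2-regular, so G = C_5 ⊔ C_4. No automorphism exchanges components of different sizes, hence Aut(G) is the direct product D_5 × D_4, order 80.

80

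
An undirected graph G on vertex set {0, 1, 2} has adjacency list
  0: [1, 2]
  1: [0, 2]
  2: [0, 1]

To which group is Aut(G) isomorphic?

Every vertex has degree 2, so G is the complete graph K_3. Every bijection on the vertex set is an automorphism of K_3; hence Aut(K_3) ≅ S_3, order 6.

the symmetric group on 3 letters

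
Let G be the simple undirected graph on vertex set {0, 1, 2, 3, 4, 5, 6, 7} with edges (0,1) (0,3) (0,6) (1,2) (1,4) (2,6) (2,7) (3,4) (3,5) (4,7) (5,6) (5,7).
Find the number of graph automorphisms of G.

48

G is 3-regular and bipartite on 2^3 = 8 vertices with girth 4; it is the hypercube graph Q_3. Aut(Q_3) consists of the signed permutations of the 3 coordinate axes: 3! permutations times 2^3 sign flips, so |Aut| = 2^3·3! = 48.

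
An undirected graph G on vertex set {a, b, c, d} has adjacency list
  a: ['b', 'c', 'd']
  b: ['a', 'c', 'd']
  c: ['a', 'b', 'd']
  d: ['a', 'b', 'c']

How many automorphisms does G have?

24

All 4 vertices are pairwise adjacent: G = K_4. Every bijection on the vertex set is an automorphism of K_4; hence Aut(K_4) ≅ S_4, order 24.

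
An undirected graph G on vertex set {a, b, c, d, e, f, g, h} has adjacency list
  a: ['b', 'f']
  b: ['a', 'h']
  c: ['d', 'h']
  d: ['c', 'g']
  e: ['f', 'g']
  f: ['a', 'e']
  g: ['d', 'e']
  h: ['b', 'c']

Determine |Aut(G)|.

16

Every vertex has degree 2 and the graph is connected, so G is the 8-cycle C_8. C_8 has 8 rotations and 8 reflections, so Aut(C_8) ≅ D_8 of order 16.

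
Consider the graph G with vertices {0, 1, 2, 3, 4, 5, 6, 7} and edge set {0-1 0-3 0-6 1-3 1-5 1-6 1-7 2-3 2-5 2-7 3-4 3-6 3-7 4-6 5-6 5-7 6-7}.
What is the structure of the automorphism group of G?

{e}

The degree sequence is [3, 5, 3, 6, 2, 4, 6, 5]. Checking the degree-preserving permutations of the vertex set shows that none except the identity preserves every edge, so Aut(G) is trivial.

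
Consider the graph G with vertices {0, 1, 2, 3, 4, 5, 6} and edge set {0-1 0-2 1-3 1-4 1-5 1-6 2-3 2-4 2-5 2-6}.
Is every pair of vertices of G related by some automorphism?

No

Automorphisms preserve degree, but G has vertices of degree 2 and vertices of degree 5; no automorphism maps one to the other, so G is not vertex-transitive.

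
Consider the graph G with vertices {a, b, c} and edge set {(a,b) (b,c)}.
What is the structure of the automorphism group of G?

The degree sequence is [1, 2, 1]; the two degree-1 vertices a and c are the ends of a path, so G = P_3. A path has exactly one nontrivial symmetry — reversal — giving Aut(G) of order 2.

C_2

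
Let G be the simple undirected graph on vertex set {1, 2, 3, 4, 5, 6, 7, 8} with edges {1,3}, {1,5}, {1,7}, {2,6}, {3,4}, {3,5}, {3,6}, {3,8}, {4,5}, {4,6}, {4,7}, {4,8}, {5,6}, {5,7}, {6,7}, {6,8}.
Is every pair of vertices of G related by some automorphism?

No

Vertex 2 is the only vertex of degree 1, so every automorphism fixes it; G is not vertex-transitive.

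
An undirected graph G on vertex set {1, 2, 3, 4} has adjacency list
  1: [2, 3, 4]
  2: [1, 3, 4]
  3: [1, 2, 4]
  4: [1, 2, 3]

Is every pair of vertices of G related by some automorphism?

All 4 vertices are pairwise adjacent: G = K_4. Every bijection on the vertex set is an automorphism of K_4; hence Aut(K_4) ≅ S_4, order 24. Under this action every vertex can be carried to every other, so G is vertex-transitive.

Yes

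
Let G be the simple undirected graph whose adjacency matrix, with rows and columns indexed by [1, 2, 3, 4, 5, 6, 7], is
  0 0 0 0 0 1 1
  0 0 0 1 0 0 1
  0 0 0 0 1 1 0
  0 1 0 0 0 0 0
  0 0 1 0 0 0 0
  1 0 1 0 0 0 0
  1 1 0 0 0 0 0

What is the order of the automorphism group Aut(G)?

The degree sequence is [2, 2, 2, 1, 1, 2, 2]; the two degree-1 vertices 4 and 5 are the ends of a path, so G = P_7. The only nontrivial automorphism of a path is the end-to-end reflection, so Aut(G) ≅ Z_2.

2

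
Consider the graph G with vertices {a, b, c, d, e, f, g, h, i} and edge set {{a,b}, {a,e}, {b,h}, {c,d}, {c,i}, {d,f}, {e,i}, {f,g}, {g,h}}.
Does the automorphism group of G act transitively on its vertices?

Every vertex has degree 2 and the graph is connected, so G is the 9-cycle C_9. C_9 has 9 rotations and 9 reflections, so Aut(C_9) ≅ D_9 of order 18. This group acts transitively on the 9 vertices.

Yes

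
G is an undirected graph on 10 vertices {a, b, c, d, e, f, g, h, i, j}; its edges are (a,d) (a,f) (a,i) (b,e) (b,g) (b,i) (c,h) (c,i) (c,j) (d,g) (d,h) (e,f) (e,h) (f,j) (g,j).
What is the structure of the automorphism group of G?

the symmetric group S_5

G is 3-regular on 10 vertices with no triangles and no 4-cycles (girth 5): this is the Petersen graph. Viewing the Petersen graph as the Kneser graph K(5,2) — vertices are 2-subsets of {1,…,5}, edges join disjoint pairs — its automorphisms are exactly the permutations of the 5-element set, so Aut ≅ S_5 of order 120.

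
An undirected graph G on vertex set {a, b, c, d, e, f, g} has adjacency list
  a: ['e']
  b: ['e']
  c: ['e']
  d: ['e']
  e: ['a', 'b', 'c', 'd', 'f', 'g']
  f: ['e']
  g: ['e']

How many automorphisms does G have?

Vertex e has degree 6 and every other vertex has degree 1, so G is the star K_{1,6} with centre e. Any automorphism fixes the centre and permutes the 6 leaves freely, so Aut(G) ≅ S_6 of order 6! = 720.

720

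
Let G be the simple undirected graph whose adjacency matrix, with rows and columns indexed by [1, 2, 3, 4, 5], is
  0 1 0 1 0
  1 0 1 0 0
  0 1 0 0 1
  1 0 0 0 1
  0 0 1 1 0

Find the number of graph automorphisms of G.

G is 2-regular and connected on 5 vertices, i.e. the cycle C_5. C_5 has 5 rotations and 5 reflections, so Aut(C_5) ≅ D_5 of order 10.

10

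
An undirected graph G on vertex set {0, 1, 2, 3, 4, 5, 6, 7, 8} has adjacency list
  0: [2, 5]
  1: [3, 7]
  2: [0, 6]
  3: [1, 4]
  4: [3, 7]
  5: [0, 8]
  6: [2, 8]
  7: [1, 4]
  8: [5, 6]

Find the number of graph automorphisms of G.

G has two connected components, {0, 2, 5, 6, 8} and {1, 3, 4, 7}; each is 2-regular, so G = C_5 ⊔ C_4. No automorphism exchanges components of different sizes, hence Aut(G) is the direct product D_4 × D_5, order 80.

80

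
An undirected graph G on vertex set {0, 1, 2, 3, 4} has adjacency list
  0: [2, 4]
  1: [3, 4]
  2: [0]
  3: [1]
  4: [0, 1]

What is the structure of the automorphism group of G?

the cyclic group of order 2

The degree sequence is [2, 2, 1, 1, 2]; the two degree-1 vertices 2 and 3 are the ends of a path, so G = P_5. The only nontrivial automorphism of a path is the end-to-end reflection, so Aut(G) ≅ Z_2.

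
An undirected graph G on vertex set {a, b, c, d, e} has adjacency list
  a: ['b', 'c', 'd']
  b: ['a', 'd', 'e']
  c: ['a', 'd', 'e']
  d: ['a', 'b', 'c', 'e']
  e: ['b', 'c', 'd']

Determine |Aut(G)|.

8

Vertex d is the unique vertex of degree 4; the remaining 4 vertices each have degree 3 and induce a cycle, so G is the wheel on 5 vertices with hub d. Every automorphism fixes the hub and acts on the rim 4-cycle, so Aut(G) ≅ Aut(C_4) = D_4 of order 8.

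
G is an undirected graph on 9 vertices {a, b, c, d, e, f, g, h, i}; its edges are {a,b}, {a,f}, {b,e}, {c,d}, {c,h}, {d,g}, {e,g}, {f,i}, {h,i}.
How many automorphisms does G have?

18

G is 2-regular and connected on 9 vertices, i.e. the cycle C_9. C_9 has 9 rotations and 9 reflections, so Aut(C_9) ≅ D_9 of order 18.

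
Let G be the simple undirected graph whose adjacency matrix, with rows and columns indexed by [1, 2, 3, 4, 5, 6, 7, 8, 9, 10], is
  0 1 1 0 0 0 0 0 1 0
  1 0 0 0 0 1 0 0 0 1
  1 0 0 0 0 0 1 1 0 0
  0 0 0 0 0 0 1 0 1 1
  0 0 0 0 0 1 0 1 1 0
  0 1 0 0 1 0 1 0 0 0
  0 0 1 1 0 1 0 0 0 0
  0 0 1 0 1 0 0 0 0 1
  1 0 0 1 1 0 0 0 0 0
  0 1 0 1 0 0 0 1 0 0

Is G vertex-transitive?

Yes

G is 3-regular on 10 vertices with no triangles and no 4-cycles (girth 5): this is the Petersen graph. It is a classical fact that the Petersen graph has automorphism group S_5 (order 120), arising from its description as the Kneser graph K(5,2). Under this action every vertex can be carried to every other, so G is vertex-transitive.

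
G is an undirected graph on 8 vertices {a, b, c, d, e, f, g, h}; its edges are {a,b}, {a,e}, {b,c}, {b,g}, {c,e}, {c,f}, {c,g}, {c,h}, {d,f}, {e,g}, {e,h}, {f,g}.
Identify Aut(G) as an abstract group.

the trivial group

Degrees alone do not determine every vertex (e.g. a and h both have degree 2), but their neighbour-degree multisets differ: N(a) has degrees [3, 4] while N(h) has degrees [4, 5]. Repeating this refinement separates all vertices, so the only automorphism is the identity.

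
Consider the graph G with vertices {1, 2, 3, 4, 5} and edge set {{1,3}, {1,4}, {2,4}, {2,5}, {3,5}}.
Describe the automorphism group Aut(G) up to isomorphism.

Every vertex has degree 2 and the graph is connected, so G is the 5-cycle C_5. C_5 has 5 rotations and 5 reflections, so Aut(C_5) ≅ D_5 of order 10.

the dihedral group of order 10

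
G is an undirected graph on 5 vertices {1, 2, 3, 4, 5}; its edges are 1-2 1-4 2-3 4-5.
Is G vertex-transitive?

Automorphisms preserve degree, but G has vertices of degree 1 and vertices of degree 2; no automorphism maps one to the other, so G is not vertex-transitive.

No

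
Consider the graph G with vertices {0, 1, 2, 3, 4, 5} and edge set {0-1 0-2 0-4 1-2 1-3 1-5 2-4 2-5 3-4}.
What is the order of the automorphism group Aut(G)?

1

Degrees alone do not determine every vertex (e.g. 0 and 4 both have degree 3), but their neighbour-degree multisets differ: N(0) has degrees [3, 4, 4] while N(4) has degrees [2, 3, 4]. Repeating this refinement separates all vertices, so the only automorphism is the identity.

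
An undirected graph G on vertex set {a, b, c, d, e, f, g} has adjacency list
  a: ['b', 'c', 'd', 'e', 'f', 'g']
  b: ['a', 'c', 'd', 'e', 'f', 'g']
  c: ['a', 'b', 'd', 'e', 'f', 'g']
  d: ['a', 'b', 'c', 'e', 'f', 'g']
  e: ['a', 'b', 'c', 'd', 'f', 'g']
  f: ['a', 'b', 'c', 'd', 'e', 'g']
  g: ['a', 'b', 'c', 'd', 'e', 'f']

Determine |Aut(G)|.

5040

All 7 vertices are pairwise adjacent: G = K_7. Every bijection on the vertex set is an automorphism of K_7; hence Aut(K_7) ≅ S_7, order 5040.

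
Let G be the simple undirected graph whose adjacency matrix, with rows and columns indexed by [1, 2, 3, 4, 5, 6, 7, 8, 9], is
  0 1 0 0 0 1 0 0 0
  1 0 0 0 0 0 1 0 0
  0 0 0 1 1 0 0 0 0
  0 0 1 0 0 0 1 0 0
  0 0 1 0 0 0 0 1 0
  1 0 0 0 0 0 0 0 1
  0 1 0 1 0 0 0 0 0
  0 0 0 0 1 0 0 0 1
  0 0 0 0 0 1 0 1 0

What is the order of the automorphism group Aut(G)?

G is 2-regular and connected on 9 vertices, i.e. the cycle C_9. C_9 has 9 rotations and 9 reflections, so Aut(C_9) ≅ D_9 of order 18.

18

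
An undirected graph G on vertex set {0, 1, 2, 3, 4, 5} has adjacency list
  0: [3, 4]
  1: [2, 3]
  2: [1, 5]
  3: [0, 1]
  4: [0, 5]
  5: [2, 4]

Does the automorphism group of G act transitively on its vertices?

Yes

Every vertex has degree 2 and the graph is connected, so G is the 6-cycle C_6. C_6 has 6 rotations and 6 reflections, so Aut(C_6) ≅ D_6 of order 12. Under this action every vertex can be carried to every other, so G is vertex-transitive.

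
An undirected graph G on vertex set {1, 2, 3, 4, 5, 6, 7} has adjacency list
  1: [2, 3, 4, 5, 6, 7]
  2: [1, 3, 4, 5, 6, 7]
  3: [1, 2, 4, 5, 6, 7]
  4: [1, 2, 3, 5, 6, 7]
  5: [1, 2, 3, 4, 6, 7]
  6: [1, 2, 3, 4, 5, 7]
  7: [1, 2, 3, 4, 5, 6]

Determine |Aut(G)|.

5040

All 7 vertices are pairwise adjacent: G = K_7. Every bijection on the vertex set is an automorphism of K_7; hence Aut(K_7) ≅ S_7, order 5040.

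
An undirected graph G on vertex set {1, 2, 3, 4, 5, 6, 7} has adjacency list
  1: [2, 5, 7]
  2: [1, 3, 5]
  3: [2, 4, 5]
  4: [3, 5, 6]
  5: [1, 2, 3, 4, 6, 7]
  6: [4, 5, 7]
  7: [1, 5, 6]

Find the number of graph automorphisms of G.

12

Vertex 5 is the unique vertex of degree 6; the remaining 6 vertices each have degree 3 and induce a cycle, so G is the wheel on 7 vertices with hub 5. Every automorphism fixes the hub and acts on the rim 6-cycle, so Aut(G) ≅ Aut(C_6) = D_6 of order 12.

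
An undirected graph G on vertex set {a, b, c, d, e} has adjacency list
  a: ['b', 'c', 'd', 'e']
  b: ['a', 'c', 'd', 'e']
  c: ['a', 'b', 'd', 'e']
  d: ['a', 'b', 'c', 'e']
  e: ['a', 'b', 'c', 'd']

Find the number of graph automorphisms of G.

120

All 5 vertices are pairwise adjacent: G = K_5. Every bijection on the vertex set is an automorphism of K_5; hence Aut(K_5) ≅ S_5, order 120.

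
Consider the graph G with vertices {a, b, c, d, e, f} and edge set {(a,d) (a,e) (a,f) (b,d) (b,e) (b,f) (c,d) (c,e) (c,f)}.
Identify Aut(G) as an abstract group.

G is 3-regular and bipartite with parts {a, b, c} and {d, e, f} (each part is independent and every cross-pair is an edge), so G = K_{3,3}. Aut(K_{3,3}) is the wreath product S_3 ≀ Z_2: permute within each part, then optionally swap the parts; |Aut| = 2·(3!)² = 72.

(S_3 × S_3) ⋊ Z_2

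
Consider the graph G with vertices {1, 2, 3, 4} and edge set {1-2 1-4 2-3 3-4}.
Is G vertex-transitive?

G is 2-regular and bipartite on 2^2 = 4 vertices with girth 4; it is the hypercube graph Q_2. The symmetry group of the 2-cube is the hyperoctahedral group B_2 = Z_2 ≀ S_2, of order 2^2·2! = 8. Under this action every vertex can be carried to every other, so G is vertex-transitive.

Yes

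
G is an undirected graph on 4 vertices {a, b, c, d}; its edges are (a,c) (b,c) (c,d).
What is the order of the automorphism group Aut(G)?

6

Vertex c has degree 3 and every other vertex has degree 1, so G is the star K_{1,3} with centre c. Any automorphism fixes the centre and permutes the 3 leaves freely, so Aut(G) ≅ S_3 of order 3! = 6.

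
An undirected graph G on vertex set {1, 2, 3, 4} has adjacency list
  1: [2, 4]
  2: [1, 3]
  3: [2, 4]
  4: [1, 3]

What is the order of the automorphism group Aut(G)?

G is 2-regular and bipartite on 2^2 = 4 vertices with girth 4; it is the hypercube graph Q_2. Aut(Q_2) consists of the signed permutations of the 2 coordinate axes: 2! permutations times 2^2 sign flips, so |Aut| = 2^2·2! = 8.

8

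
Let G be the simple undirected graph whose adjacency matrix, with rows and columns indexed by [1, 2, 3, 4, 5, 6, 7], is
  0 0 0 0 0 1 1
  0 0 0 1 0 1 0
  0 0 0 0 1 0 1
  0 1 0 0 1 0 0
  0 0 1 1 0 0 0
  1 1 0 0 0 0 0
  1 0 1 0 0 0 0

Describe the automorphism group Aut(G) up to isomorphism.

the dihedral group of order 14

G is 2-regular and connected on 7 vertices, i.e. the cycle C_7. The automorphisms of the 7-cycle are exactly the symmetries of a regular 7-gon: the dihedral group D_7, |D_7| = 14.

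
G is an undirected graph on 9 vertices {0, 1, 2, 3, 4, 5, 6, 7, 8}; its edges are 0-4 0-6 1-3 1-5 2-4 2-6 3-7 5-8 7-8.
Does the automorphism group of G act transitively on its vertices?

No

G has two connected components, {1, 3, 5, 7, 8} and {0, 2, 4, 6}; each is 2-regular, so G = C_5 ⊔ C_4. The orbit of 0 under Aut(G) is {0, 2, 4, 6}, which does not contain 1, so G is not vertex-transitive.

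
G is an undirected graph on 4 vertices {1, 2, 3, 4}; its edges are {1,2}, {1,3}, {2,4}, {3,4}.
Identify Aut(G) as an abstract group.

Every vertex has degree 2 and the graph is connected, so G is the 4-cycle C_4. C_4 has 4 rotations and 4 reflections, so Aut(C_4) ≅ D_4 of order 8.

the dihedral group of order 8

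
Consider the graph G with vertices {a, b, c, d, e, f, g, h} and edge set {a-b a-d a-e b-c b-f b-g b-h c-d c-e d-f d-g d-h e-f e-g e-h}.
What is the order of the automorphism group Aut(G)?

720

The vertices split by degree into {b, d, e} (degree 5) and {a, c, f, g, h} (degree 3); every edge runs between the two parts, so G is the complete bipartite graph K_{3,5}. The parts have unequal sizes, so no automorphism swaps them; each part is permuted independently, giving S_5 × S_3 of order 5!·3! = 720.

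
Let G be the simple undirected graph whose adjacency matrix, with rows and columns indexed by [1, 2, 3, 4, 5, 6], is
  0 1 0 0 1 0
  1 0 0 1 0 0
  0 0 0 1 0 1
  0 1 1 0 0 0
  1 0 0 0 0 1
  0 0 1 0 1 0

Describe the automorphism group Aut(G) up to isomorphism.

Every vertex has degree 2 and the graph is connected, so G is the 6-cycle C_6. The automorphisms of the 6-cycle are exactly the symmetries of a regular 6-gon: the dihedral group D_6, |D_6| = 12.

D_6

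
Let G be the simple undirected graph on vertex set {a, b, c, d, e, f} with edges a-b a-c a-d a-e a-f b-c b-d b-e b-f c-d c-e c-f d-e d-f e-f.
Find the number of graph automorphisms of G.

720

All 6 vertices are pairwise adjacent: G = K_6. Any permutation of the 6 vertices preserves K_6, so Aut(K_6) = S_6 of order 6! = 720.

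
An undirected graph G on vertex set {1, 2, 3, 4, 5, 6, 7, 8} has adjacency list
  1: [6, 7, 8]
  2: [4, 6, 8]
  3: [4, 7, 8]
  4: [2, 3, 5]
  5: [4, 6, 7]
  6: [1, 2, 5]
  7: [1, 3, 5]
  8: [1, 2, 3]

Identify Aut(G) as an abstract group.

Z_2^3 ⋊ S_3

G is 3-regular and bipartite on 2^3 = 8 vertices with girth 4; it is the hypercube graph Q_3. The symmetry group of the 3-cube is the hyperoctahedral group B_3 = Z_2 ≀ S_3, of order 2^3·3! = 48.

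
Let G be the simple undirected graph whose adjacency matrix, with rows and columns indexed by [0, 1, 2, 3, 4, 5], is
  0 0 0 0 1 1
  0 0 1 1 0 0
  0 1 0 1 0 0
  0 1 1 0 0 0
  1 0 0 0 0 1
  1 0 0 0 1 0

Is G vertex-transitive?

Yes

G has two connected components, {1, 2, 3} and {0, 4, 5}; each is 2-regular, so G = C_3 ⊔ C_3. With two isomorphic components, Aut(G) = Aut(C_3) ≀ S_2 = (D_3 × D_3) ⋊ Z_2: permute each cycle by D_3, then optionally swap the two cycles. Order 2·(2·3)² = 72. This group acts transitively on the 6 vertices.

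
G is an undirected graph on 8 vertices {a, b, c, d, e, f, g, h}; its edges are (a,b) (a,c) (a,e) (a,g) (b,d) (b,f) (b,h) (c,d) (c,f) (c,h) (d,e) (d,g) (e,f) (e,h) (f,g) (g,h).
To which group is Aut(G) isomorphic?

S_4 ≀ Z_2

G is 4-regular and bipartite with parts {b, c, e, g} and {a, d, f, h} (each part is independent and every cross-pair is an edge), so G = K_{4,4}. Each part can be permuted independently (S_4 × S_4) and the two equal-size parts can also be swapped, giving (S_4 × S_4) ⋊ Z_2 of order 2·(4!)² = 1152.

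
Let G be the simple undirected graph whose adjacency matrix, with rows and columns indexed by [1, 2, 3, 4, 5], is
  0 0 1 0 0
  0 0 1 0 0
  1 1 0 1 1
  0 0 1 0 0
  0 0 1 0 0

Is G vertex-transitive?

No

Vertex 3 is the only vertex of degree 4, so every automorphism fixes it; G is not vertex-transitive.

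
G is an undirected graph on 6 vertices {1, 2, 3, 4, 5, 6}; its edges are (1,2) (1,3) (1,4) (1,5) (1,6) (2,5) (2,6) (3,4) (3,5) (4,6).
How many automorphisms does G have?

Vertex 1 is the unique vertex of degree 5; the remaining 5 vertices each have degree 3 and induce a cycle, so G is the wheel on 6 vertices with hub 1. With the hub fixed, the remaining symmetry is that of the rim cycle C_5, giving the dihedral group D_5.

10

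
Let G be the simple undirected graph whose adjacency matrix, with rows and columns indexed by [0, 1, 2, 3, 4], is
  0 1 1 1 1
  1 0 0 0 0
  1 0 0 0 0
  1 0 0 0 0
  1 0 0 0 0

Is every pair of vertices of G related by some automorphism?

No

Vertex 0 is the only vertex of degree 4, so every automorphism fixes it; G is not vertex-transitive.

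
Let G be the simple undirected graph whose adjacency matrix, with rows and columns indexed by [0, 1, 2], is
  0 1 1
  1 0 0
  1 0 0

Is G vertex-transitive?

No

Vertex 0 is the only vertex of degree 2, so every automorphism fixes it; G is not vertex-transitive.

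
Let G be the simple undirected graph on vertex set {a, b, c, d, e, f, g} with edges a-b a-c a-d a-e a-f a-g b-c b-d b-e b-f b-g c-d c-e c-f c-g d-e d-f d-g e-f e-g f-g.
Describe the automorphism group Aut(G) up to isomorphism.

S_7

Every vertex has degree 6, so G is the complete graph K_7. Every bijection on the vertex set is an automorphism of K_7; hence Aut(K_7) ≅ S_7, order 5040.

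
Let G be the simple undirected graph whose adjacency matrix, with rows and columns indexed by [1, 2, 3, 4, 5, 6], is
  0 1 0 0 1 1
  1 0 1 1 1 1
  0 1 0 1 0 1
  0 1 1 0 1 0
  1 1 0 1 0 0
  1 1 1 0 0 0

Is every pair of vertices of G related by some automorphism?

Vertex 2 is the only vertex of degree 5, so every automorphism fixes it; G is not vertex-transitive.

No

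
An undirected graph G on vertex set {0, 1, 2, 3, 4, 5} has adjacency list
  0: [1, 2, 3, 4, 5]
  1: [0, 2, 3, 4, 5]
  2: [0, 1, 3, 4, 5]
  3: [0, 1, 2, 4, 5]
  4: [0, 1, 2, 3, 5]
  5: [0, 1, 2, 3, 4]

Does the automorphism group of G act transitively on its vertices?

Yes

Every vertex has degree 5, so G is the complete graph K_6. Any permutation of the 6 vertices preserves K_6, so Aut(K_6) = S_6 of order 6! = 720. Under this action every vertex can be carried to every other, so G is vertex-transitive.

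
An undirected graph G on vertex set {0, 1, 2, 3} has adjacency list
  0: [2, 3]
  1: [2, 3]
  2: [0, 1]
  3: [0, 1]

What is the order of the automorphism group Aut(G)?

8

Every vertex has degree 2 and the graph is connected, so G is the 4-cycle C_4. C_4 has 4 rotations and 4 reflections, so Aut(C_4) ≅ D_4 of order 8.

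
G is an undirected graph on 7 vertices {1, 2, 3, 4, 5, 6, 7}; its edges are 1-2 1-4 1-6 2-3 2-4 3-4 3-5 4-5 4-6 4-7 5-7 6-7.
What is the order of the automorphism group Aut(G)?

Vertex 4 is the unique vertex of degree 6; the remaining 6 vertices each have degree 3 and induce a cycle, so G is the wheel on 7 vertices with hub 4. Every automorphism fixes the hub and acts on the rim 6-cycle, so Aut(G) ≅ Aut(C_6) = D_6 of order 12.

12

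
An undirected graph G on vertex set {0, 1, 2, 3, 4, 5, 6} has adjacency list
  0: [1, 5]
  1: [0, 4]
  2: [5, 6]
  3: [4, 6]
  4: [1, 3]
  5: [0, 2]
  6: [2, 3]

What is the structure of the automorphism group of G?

D_7

G is 2-regular and connected on 7 vertices, i.e. the cycle C_7. C_7 has 7 rotations and 7 reflections, so Aut(C_7) ≅ D_7 of order 14.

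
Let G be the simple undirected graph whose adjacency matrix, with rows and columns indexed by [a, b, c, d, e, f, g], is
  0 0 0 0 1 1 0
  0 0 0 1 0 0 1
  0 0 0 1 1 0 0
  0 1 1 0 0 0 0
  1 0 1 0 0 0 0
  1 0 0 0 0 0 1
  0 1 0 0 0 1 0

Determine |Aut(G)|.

14

Every vertex has degree 2 and the graph is connected, so G is the 7-cycle C_7. C_7 has 7 rotations and 7 reflections, so Aut(C_7) ≅ D_7 of order 14.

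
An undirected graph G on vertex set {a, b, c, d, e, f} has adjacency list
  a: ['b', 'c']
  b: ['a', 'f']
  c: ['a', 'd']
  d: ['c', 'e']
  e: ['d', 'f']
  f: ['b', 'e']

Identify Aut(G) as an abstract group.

D_6

Every vertex has degree 2 and the graph is connected, so G is the 6-cycle C_6. C_6 has 6 rotations and 6 reflections, so Aut(C_6) ≅ D_6 of order 12.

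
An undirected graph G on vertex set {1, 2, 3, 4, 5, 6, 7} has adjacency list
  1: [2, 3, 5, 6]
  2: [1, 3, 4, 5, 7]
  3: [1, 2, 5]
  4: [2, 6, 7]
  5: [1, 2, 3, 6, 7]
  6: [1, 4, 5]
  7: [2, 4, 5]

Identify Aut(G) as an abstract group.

The degree sequence is [4, 5, 3, 3, 5, 3, 3]. Checking the degree-preserving permutations of the vertex set shows that none except the identity preserves every edge, so Aut(G) is trivial.

the trivial group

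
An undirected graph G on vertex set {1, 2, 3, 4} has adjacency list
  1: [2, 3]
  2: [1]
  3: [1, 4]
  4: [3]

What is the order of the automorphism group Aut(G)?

The degree sequence is [2, 1, 2, 1]; the two degree-1 vertices 2 and 4 are the ends of a path, so G = P_4. The only nontrivial automorphism of a path is the end-to-end reflection, so Aut(G) ≅ Z_2.

2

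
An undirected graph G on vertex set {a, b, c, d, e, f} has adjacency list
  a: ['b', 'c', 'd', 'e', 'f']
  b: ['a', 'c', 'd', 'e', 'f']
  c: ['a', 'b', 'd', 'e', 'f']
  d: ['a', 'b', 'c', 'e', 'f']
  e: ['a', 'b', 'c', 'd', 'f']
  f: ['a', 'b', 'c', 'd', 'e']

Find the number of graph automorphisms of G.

720

Every vertex has degree 5, so G is the complete graph K_6. Every bijection on the vertex set is an automorphism of K_6; hence Aut(K_6) ≅ S_6, order 720.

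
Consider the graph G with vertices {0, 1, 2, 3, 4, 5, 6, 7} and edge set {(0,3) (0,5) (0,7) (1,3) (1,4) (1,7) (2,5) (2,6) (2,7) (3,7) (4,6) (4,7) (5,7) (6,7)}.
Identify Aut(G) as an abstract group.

D_7

Vertex 7 is the unique vertex of degree 7; the remaining 7 vertices each have degree 3 and induce a cycle, so G is the wheel on 8 vertices with hub 7. Every automorphism fixes the hub and acts on the rim 7-cycle, so Aut(G) ≅ Aut(C_7) = D_7 of order 14.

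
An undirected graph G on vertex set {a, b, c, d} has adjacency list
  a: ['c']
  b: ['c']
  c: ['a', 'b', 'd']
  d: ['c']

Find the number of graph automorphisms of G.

6

Vertex c has degree 3 and every other vertex has degree 1, so G is the star K_{1,3} with centre c. The 3 leaves are pairwise interchangeable while the centre is fixed, giving Aut(G) = S_3.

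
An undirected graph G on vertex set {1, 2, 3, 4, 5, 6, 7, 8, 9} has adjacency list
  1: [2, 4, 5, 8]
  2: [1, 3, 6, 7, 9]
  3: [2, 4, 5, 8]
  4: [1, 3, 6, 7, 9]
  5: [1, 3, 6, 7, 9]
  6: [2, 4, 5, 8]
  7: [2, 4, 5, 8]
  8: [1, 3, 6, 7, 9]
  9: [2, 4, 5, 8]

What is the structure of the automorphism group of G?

S_4 × S_5

The vertices split by degree into {2, 4, 5, 8} (degree 5) and {1, 3, 6, 7, 9} (degree 4); every edge runs between the two parts, so G is the complete bipartite graph K_{4,5}. Automorphisms preserve the bipartition setwise (since the parts differ in size) and act as S_4 × S_5 within it; |Aut| = 2880.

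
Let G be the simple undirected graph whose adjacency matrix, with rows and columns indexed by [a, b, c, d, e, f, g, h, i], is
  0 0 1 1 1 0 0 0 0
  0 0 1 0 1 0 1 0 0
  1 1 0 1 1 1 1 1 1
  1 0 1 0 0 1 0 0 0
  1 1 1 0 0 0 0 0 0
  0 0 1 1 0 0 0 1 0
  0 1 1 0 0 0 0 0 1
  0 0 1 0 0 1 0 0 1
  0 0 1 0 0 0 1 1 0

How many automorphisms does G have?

16

Vertex c is the unique vertex of degree 8; the remaining 8 vertices each have degree 3 and induce a cycle, so G is the wheel on 9 vertices with hub c. With the hub fixed, the remaining symmetry is that of the rim cycle C_8, giving the dihedral group D_8.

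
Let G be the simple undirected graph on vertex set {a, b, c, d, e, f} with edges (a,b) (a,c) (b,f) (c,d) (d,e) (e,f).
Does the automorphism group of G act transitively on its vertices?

Yes

Every vertex has degree 2 and the graph is connected, so G is the 6-cycle C_6. C_6 has 6 rotations and 6 reflections, so Aut(C_6) ≅ D_6 of order 12. This group acts transitively on the 6 vertices.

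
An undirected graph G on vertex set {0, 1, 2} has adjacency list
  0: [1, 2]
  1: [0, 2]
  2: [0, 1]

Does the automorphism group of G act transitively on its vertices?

All 3 vertices are pairwise adjacent: G = K_3. Every bijection on the vertex set is an automorphism of K_3; hence Aut(K_3) ≅ S_3, order 6. This group acts transitively on the 3 vertices.

Yes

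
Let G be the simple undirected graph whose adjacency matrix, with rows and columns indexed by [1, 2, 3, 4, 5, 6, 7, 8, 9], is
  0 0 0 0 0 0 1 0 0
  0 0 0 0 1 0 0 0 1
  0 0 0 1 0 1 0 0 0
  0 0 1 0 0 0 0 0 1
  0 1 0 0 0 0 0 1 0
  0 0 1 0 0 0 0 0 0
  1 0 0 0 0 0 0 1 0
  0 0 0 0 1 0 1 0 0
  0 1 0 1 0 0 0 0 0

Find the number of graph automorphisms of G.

The degree sequence is [1, 2, 2, 2, 2, 1, 2, 2, 2]; the two degree-1 vertices 1 and 6 are the ends of a path, so G = P_9. The only nontrivial automorphism of a path is the end-to-end reflection, so Aut(G) ≅ Z_2.

2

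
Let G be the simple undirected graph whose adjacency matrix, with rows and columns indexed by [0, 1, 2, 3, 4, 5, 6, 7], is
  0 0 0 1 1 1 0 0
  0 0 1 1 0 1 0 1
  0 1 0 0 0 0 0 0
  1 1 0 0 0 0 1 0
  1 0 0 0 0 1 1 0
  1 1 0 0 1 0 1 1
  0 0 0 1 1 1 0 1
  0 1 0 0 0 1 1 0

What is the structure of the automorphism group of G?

{e}

Degrees alone do not determine every vertex (e.g. 0 and 3 both have degree 3), but their neighbour-degree multisets differ: N(0) has degrees [3, 3, 5] while N(3) has degrees [3, 4, 4]. Repeating this refinement separates all vertices, so the only automorphism is the identity.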